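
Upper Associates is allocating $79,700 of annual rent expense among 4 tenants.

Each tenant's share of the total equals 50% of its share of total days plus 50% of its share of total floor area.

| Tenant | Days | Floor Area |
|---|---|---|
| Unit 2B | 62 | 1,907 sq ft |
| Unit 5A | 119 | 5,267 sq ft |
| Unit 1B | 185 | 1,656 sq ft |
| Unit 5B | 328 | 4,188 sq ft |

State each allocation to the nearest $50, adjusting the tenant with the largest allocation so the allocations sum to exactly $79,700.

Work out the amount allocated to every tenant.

Unit 2B: $9,400 · Unit 5A: $22,950 · Unit 1B: $15,700 · Unit 5B: $31,650

Totals — days 694, floor area 13,018.
Blended shares (50% days + 50% floor area): Unit 2B 0.1179; Unit 5A 0.2880; Unit 1B 0.1969; Unit 5B 0.3972.
Pro-rata amounts: Unit 2B 9,397.69; Unit 5A 22,956.13; Unit 1B 15,692.10; Unit 5B 31,654.09.
After rounding ($50): Unit 2B $9,400; Unit 5A $22,950; Unit 1B $15,700; Unit 5B $31,650. Sum = $79,700.
No rounding difference to absorb.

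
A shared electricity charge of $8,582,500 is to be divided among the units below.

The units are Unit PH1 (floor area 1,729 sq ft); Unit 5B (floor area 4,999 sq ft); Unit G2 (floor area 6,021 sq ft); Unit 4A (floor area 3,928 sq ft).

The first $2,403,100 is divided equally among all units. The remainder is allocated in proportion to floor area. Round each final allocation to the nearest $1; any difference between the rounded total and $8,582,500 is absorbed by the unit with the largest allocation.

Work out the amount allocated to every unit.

Unit PH1: $1,241,429 | Unit 5B: $2,453,076 | Unit G2: $2,831,761 | Unit 4A: $2,056,234

Equal tier: $2,403,100 ÷ 4 = $600,775 apiece.
Remainder $6,179,400 by floor area (total 16,677): Unit PH1 640,653.75 → $640,654; Unit 5B 1,852,300.81 → $1,852,301; Unit G2 2,230,986.83 → $2,230,987; Unit 4A 1,455,458.61 → $1,455,459.
Rounding difference −$1 on remainder applied to Unit G2.
Totals: Unit PH1 $600,775 + $640,654 = $1,241,429; Unit 5B $600,775 + $1,852,301 = $2,453,076; Unit G2 $600,775 + $2,230,986 = $2,831,761; Unit 4A $600,775 + $1,455,459 = $2,056,234.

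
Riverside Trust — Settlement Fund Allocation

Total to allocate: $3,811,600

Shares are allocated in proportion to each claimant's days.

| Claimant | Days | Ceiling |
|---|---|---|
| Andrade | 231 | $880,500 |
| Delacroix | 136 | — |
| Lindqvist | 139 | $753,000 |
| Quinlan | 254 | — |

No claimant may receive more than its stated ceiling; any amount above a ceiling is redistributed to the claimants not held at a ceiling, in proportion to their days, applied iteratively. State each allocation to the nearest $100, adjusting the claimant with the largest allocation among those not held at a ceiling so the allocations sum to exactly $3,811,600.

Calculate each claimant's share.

Total days = 760.
Pro-rata shares before constraints: Andrade 1,158,525.79; Delacroix 682,075.79; Lindqvist 697,121.58; Quinlan 1,273,876.84.
Capped: Andrade ($880,500); balance $2,931,100 reallocated over remaining days 529.
Capped: Lindqvist ($753,000); balance $2,178,100 reallocated over remaining days 390.
Remaining shares: Delacroix 759,542.56 → $759,500; Quinlan 1,418,557.44 → $1,418,600.

Andrade: $880,500 · Delacroix: $759,500 · Lindqvist: $753,000 · Quinlan: $1,418,600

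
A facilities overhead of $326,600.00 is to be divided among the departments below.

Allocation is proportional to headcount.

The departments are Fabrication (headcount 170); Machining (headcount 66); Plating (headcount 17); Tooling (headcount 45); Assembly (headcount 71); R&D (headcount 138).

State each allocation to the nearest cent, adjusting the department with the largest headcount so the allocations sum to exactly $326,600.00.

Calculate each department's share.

Fabrication: $109,510.85 · Machining: $42,515.98 · Plating: $10,951.08 · Tooling: $28,988.17 · Assembly: $45,736.88 · R&D: $88,897.04

Combined headcount = 170 + 66 + 17 + 45 + 71 + 138 = 507.
Proportional shares: Fabrication 109,510.8481; Machining 42,515.9763; Plating 10,951.0848; Tooling 28,988.1657; Assembly 45,736.8836; R&D 88,897.0414.
After rounding (cent): Fabrication $109,510.85; Machining $42,515.98; Plating $10,951.08; Tooling $28,988.17; Assembly $45,736.88; R&D $88,897.04. Sum = $326,600.00.
Sum already equals the total — no adjustment.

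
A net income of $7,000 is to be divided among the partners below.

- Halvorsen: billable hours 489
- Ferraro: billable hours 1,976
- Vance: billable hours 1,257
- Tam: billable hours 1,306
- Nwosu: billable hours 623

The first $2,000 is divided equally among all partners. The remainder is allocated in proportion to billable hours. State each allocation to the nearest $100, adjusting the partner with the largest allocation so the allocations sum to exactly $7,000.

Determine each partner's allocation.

Halvorsen: $800 · Ferraro: $2,100 · Vance: $1,500 · Tam: $1,600 · Nwosu: $1,000

First tranche $2,000 split equally: $400 each.
Remainder $5,000 by billable hours (total 5,651): Halvorsen 432.67 → $400; Ferraro 1,748.36 → $1,700; Vance 1,112.19 → $1,100; Tam 1,155.55 → $1,200; Nwosu 551.23 → $600.
Totals: Halvorsen $400 + $400 = $800; Ferraro $400 + $1,700 = $2,100; Vance $400 + $1,100 = $1,500; Tam $400 + $1,200 = $1,600; Nwosu $400 + $600 = $1,000.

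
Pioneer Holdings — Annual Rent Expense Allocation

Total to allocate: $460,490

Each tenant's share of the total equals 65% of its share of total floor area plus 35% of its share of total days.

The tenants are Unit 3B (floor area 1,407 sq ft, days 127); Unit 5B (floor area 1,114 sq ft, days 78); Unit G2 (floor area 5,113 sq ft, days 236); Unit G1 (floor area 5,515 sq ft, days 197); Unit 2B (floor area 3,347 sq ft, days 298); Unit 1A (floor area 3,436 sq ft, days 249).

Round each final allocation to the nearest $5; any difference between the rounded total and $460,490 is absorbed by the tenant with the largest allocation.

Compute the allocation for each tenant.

Unit 3B: $38,400 · Unit 5B: $27,340 · Unit G2: $108,880 · Unit G1: $109,610 · Unit 2B: $90,795 · Unit 1A: $85,465

Floor area total 19,932; days total 1,185.
Combined weights (65% floor area + 35% days): Unit 3B 0.0834; Unit 5B 0.0594; Unit G2 0.2364; Unit G1 0.2380; Unit 2B 0.1972; Unit 1A 0.1856.
Unrounded shares: Unit 3B 38,402.13; Unit 5B 27,337.68; Unit G2 108,880.12; Unit G1 109,612.57; Unit 2B 90,792.73; Unit 1A 85,464.77.
After rounding ($5): Unit 3B $38,400; Unit 5B $27,340; Unit G2 $108,880; Unit G1 $109,615; Unit 2B $90,795; Unit 1A $85,465. Sum = $460,495.
Difference $460,490 − $460,495 = −$5 applied to largest allocation (Unit G1): Unit G1 becomes $109,610.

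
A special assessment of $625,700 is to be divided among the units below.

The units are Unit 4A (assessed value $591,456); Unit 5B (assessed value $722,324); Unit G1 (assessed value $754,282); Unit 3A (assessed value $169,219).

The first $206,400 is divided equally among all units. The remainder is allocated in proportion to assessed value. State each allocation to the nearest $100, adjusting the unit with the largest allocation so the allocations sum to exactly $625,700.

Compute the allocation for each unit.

$206,400 shared equally gives $51,600 per unit.
Remainder $419,300 by assessed value (total 2,237,281): Unit 4A 110,847.72 → $110,800; Unit 5B 135,374.35 → $135,400; Unit G1 141,363.75 → $141,400; Unit 3A 31,714.18 → $31,700.
Totals: Unit 4A $51,600 + $110,800 = $162,400; Unit 5B $51,600 + $135,400 = $187,000; Unit G1 $51,600 + $141,400 = $193,000; Unit 3A $51,600 + $31,700 = $83,300.

Unit 4A: $162,400; Unit 5B: $187,000; Unit G1: $193,000; Unit 3A: $83,300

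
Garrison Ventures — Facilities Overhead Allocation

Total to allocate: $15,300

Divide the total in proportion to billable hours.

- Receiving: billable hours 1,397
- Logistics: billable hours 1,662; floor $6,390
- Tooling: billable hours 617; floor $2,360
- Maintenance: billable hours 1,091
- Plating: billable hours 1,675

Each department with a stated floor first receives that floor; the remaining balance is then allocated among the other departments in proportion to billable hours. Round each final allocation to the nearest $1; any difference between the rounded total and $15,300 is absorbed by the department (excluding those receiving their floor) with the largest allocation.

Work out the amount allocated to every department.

Receiving: $2,198; Logistics: $6,390; Tooling: $2,360; Maintenance: $1,717; Plating: $2,635

Fund the minimums — Logistics $6,390; Tooling $2,360. Residual $6,550.
Residual split over remaining billable hours 4,163: Receiving 2,198.02 → $2,198; Maintenance 1,716.56 → $1,717; Plating 2,635.42 → $2,635.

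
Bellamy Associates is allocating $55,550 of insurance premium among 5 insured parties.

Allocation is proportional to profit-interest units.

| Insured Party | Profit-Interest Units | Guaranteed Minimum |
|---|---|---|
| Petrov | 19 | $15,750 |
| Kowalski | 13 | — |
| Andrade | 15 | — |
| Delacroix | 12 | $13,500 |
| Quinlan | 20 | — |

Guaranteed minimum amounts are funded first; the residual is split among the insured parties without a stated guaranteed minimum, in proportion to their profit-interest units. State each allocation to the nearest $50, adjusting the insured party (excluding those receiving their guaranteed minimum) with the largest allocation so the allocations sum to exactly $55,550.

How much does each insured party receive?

Guaranteed amounts: Petrov $15,750; Delacroix $13,500. Residual $26,300.
Residual split over remaining profit-interest units 48: Kowalski 7,122.92 → $7,100; Andrade 8,218.75 → $8,200; Quinlan 10,958.33 → $10,950.
Rounding difference +$50 applied to Quinlan → $11,000.

Petrov: $15,750; Kowalski: $7,100; Andrade: $8,200; Delacroix: $13,500; Quinlan: $11,000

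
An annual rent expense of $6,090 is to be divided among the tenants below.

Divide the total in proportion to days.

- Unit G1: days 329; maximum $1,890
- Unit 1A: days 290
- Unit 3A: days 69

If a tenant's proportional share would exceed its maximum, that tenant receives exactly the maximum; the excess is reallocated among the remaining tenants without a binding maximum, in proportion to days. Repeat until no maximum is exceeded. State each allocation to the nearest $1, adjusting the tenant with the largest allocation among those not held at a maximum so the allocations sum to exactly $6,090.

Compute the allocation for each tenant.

Combined days = 688.
Proportional shares (ignoring caps): Unit G1 2,912.22; Unit 1A 2,567.01; Unit 3A 610.77.
Cap binds for Unit G1 ($1,890); balance $4,200 reallocated over remaining days 359.
Redistributed shares: Unit 1A 3,392.76 → $3,393; Unit 3A 807.24 → $807.

Unit G1: $1,890 · Unit 1A: $3,393 · Unit 3A: $807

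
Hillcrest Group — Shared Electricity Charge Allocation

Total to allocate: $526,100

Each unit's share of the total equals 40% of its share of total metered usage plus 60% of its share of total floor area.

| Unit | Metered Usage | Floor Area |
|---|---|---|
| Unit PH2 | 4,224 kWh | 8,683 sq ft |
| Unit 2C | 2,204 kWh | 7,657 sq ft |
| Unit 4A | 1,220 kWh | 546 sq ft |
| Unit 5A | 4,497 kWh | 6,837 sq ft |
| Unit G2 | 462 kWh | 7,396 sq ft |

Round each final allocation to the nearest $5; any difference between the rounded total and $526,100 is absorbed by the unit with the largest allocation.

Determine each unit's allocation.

Metered usage total 12,607; floor area total 31,119.
Blended shares (40% metered usage + 60% floor area): Unit PH2 0.3014; Unit 2C 0.2176; Unit 4A 0.0492; Unit 5A 0.2745; Unit G2 0.1573.
Raw shares: Unit PH2 158,585.58; Unit 2C 114,459.73; Unit 4A 25,903.05; Unit 5A 144,417.42; Unit G2 82,734.23.
At nearest $5: Unit PH2 $158,585; Unit 2C $114,460; Unit 4A $25,905; Unit 5A $144,415; Unit G2 $82,735. Sum = $526,100.
No rounding difference to absorb.

Unit PH2: $158,585 · Unit 2C: $114,460 · Unit 4A: $25,905 · Unit 5A: $144,415 · Unit G2: $82,735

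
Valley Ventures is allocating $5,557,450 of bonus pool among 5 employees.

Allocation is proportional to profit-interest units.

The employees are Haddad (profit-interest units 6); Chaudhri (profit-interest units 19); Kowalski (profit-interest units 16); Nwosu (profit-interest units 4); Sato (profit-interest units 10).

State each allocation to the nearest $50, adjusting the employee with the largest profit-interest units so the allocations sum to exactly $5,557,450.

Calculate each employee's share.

Haddad: $606,250 | Chaudhri: $1,919,850 | Kowalski: $1,616,700 | Nwosu: $404,200 | Sato: $1,010,450

Profit-interest units total: 6 + 19 + 16 + 4 + 10 = 55.
Unrounded shares: Haddad 606,267.27; Chaudhri 1,919,846.36; Kowalski 1,616,712.73; Nwosu 404,178.18; Sato 1,010,445.45.
At nearest $50: Haddad $606,250; Chaudhri $1,919,850; Kowalski $1,616,700; Nwosu $404,200; Sato $1,010,450. Sum = $5,557,450.
Rounded total matches; no reconciliation needed.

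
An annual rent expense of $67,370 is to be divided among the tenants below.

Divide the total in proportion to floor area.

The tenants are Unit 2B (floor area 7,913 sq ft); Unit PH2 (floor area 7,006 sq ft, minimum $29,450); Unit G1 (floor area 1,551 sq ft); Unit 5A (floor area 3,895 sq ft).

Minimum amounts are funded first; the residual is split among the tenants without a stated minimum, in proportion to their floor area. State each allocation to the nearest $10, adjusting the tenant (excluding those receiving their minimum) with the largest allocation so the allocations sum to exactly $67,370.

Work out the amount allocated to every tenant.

Unit 2B: $22,460 · Unit PH2: $29,450 · Unit G1: $4,400 · Unit 5A: $11,060

Fund the minimums — Unit PH2 $29,450. Remaining pool $37,920.
Remaining pool split over remaining floor area 13,359: Unit 2B 22,461.33 → $22,460; Unit G1 4,402.57 → $4,400; Unit 5A 11,056.10 → $11,060.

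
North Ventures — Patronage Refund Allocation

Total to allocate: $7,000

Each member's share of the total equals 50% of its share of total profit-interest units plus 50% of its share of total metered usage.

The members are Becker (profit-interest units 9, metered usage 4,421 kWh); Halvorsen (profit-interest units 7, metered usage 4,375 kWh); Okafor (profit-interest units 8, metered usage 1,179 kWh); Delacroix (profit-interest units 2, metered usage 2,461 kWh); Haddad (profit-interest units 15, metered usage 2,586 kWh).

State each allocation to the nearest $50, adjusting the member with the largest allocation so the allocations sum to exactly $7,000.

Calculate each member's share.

Profit-interest units total 41; metered usage total 15,022.
Combined weights (50% profit-interest units + 50% metered usage): Becker 0.2569; Halvorsen 0.2310; Okafor 0.1368; Delacroix 0.1063; Haddad 0.2690.
Pro-rata amounts: Becker 1,798.35; Halvorsen 1,616.90; Okafor 957.62; Delacroix 744.12; Haddad 1,883.00.
At nearest $50: Becker $1,800; Halvorsen $1,600; Okafor $950; Delacroix $750; Haddad $1,900. Sum = $7,000.
Sum already equals the total — no adjustment.

Becker: $1,800; Halvorsen: $1,600; Okafor: $950; Delacroix: $750; Haddad: $1,900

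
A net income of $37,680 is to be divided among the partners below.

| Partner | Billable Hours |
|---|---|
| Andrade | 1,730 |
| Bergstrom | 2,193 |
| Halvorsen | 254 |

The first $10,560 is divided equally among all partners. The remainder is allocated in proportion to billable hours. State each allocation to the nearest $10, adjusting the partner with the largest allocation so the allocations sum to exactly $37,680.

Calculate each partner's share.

Andrade: $14,750; Bergstrom: $17,760; Halvorsen: $5,170

$10,560 shared equally gives $3,520 per partner.
Remainder $27,120 by billable hours (total 4,177): Andrade 11,232.37 → $11,230; Bergstrom 14,238.49 → $14,240; Halvorsen 1,649.15 → $1,650.
Totals: Andrade $3,520 + $11,230 = $14,750; Bergstrom $3,520 + $14,240 = $17,760; Halvorsen $3,520 + $1,650 = $5,170.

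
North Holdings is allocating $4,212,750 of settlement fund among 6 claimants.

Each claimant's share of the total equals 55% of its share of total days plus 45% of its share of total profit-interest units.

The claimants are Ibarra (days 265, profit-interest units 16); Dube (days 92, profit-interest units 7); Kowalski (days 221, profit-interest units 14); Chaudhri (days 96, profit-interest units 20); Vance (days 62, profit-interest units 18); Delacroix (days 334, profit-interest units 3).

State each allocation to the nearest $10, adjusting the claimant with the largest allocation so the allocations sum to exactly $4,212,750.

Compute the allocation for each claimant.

Days total 1,070; profit-interest units total 78.
Blended shares (55% days + 45% profit-interest units): Ibarra 0.2285; Dube 0.0877; Kowalski 0.1944; Chaudhri 0.1647; Vance 0.1357; Delacroix 0.1890.
Unrounded shares: Ibarra 962,708.78; Dube 369,350.05; Kowalski 818,821.10; Chaudhri 693,968.03; Vance 571,734.68; Delacroix 796,167.35.
After rounding ($10): Ibarra $962,710; Dube $369,350; Kowalski $818,820; Chaudhri $693,970; Vance $571,730; Delacroix $796,170. Sum = $4,212,750.
Rounded total matches; no reconciliation needed.

Ibarra: $962,710 · Dube: $369,350 · Kowalski: $818,820 · Chaudhri: $693,970 · Vance: $571,730 · Delacroix: $796,170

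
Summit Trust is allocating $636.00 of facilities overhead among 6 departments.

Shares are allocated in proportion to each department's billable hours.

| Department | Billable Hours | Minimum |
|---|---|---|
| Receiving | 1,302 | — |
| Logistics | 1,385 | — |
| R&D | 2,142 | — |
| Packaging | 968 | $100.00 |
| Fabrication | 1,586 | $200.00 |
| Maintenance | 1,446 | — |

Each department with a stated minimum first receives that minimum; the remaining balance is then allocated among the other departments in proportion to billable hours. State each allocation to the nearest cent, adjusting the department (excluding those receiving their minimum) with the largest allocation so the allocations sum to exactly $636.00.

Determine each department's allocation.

Guaranteed amounts: Packaging $100.00; Fabrication $200.00. Remaining pool $336.00.
Remaining pool split over remaining billable hours 6,275: Receiving 69.7167 → $69.72; Logistics 74.1610 → $74.16; R&D 114.6951 → $114.70; Maintenance 77.4273 → $77.43.
Rounding difference −$0.01 applied to R&D → $114.69.

Receiving: $69.72 · Logistics: $74.16 · R&D: $114.69 · Packaging: $100.00 · Fabrication: $200.00 · Maintenance: $77.43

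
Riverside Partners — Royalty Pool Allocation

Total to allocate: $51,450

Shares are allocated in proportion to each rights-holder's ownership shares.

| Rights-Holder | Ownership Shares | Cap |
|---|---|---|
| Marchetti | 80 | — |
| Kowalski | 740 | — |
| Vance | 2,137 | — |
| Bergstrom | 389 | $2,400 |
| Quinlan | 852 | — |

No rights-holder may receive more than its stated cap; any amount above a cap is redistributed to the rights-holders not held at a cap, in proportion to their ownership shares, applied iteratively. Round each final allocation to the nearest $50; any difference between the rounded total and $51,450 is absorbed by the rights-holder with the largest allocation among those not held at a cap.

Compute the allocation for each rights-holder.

Sum of ownership shares: 4,198.
Unconstrained shares: Marchetti 980.47; Kowalski 9,069.32; Vance 26,190.72; Bergstrom 4,767.52; Quinlan 10,441.97.
Cap binds for Bergstrom ($2,400); balance $49,050 reallocated over remaining ownership shares 3,809.
Shares after redistribution: Marchetti 1,030.19 → $1,050; Kowalski 9,529.27 → $9,550; Vance 27,518.99 → $27,500; Quinlan 10,971.54 → $10,950.

Marchetti: $1,050 | Kowalski: $9,550 | Vance: $27,500 | Bergstrom: $2,400 | Quinlan: $10,950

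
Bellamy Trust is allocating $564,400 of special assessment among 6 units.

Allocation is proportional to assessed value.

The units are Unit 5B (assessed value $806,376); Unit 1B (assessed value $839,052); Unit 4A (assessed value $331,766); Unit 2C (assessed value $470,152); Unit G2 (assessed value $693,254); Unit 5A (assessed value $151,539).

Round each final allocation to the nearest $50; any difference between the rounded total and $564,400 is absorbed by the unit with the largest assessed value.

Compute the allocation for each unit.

Total assessed value = 806,376 + 839,052 + 331,766 + 470,152 + 693,254 + 151,539 = 3,292,139.
Proportional shares: Unit 5B 138,244.05; Unit 1B 143,845.98; Unit 4A 56,877.53; Unit 2C 80,602.24; Unit G2 118,850.56; Unit 5A 25,979.65.
After rounding ($50): Unit 5B $138,250; Unit 1B $143,850; Unit 4A $56,900; Unit 2C $80,600; Unit G2 $118,850; Unit 5A $26,000. Sum = $564,450.
Difference $564,400 − $564,450 = −$50 applied to largest assessed value (Unit 1B): Unit 1B becomes $143,800.

Unit 5B: $138,250 | Unit 1B: $143,800 | Unit 4A: $56,900 | Unit 2C: $80,600 | Unit G2: $118,850 | Unit 5A: $26,000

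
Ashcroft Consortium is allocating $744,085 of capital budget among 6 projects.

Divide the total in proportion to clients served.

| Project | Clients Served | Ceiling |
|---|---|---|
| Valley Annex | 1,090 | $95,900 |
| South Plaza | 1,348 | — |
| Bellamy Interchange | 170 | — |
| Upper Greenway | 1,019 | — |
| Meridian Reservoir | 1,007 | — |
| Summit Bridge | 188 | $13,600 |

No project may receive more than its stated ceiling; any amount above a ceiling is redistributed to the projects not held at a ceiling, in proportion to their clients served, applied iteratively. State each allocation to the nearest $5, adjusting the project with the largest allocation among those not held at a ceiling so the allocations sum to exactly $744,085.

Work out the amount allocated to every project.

Sum of clients served: 4,822.
Proportional shares (ignoring caps): Valley Annex 168,198.39; South Plaza 208,010.49; Bellamy Interchange 26,232.78; Upper Greenway 157,242.35; Meridian Reservoir 155,390.63; Summit Bridge 29,010.36.
Held at cap: Valley Annex ($95,900), Summit Bridge ($13,600); remaining pool $634,585 reallocated over remaining clients served 3,544.
Remaining shares: South Plaza 241,371.50 → $241,370; Bellamy Interchange 30,440.03 → $30,440; Upper Greenway 182,461.09 → $182,460; Meridian Reservoir 180,312.39 → $180,310.
Rounding difference +$5 applied to South Plaza → $241,375.

Valley Annex: $95,900 · South Plaza: $241,375 · Bellamy Interchange: $30,440 · Upper Greenway: $182,460 · Meridian Reservoir: $180,310 · Summit Bridge: $13,600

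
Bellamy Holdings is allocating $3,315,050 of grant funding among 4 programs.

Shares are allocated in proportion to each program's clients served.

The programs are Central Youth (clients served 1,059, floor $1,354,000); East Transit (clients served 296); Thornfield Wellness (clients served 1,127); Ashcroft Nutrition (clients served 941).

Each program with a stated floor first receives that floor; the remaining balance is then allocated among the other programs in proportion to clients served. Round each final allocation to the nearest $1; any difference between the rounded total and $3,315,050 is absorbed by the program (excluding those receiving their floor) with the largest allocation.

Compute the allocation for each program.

Guaranteed amounts: Central Youth $1,354,000. Balance $1,961,050.
Balance split over remaining clients served 2,364: East Transit 245,546.02 → $245,546; Thornfield Wellness 934,899.89 → $934,900; Ashcroft Nutrition 780,604.08 → $780,604.

Central Youth: $1,354,000 | East Transit: $245,546 | Thornfield Wellness: $934,900 | Ashcroft Nutrition: $780,604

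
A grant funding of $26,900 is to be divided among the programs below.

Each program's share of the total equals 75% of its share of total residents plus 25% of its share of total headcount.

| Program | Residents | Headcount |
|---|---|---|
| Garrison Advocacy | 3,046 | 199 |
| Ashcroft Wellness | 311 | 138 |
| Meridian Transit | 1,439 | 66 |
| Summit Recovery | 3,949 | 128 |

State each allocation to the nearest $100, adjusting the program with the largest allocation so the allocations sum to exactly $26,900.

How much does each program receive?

Totals — residents 8,745, headcount 531.
Combined weights (75% residents + 25% headcount): Garrison Advocacy 0.3549; Ashcroft Wellness 0.0916; Meridian Transit 0.1545; Summit Recovery 0.3989.
Proportional shares: Garrison Advocacy 9,547.51; Ashcroft Wellness 2,465.23; Meridian Transit 4,155.70; Summit Recovery 10,731.56.
After rounding ($100): Garrison Advocacy $9,500; Ashcroft Wellness $2,500; Meridian Transit $4,200; Summit Recovery $10,700. Sum = $26,900.
No rounding difference to absorb.

Garrison Advocacy: $9,500 | Ashcroft Wellness: $2,500 | Meridian Transit: $4,200 | Summit Recovery: $10,700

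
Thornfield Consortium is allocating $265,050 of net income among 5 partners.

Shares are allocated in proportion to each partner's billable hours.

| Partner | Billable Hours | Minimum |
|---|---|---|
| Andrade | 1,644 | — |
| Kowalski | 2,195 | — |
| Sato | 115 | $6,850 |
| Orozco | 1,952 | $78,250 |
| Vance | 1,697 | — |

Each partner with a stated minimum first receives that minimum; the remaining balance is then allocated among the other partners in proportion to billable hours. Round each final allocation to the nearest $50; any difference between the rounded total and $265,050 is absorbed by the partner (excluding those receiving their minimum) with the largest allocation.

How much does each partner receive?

Guaranteed amounts: Sato $6,850; Orozco $78,250. Remaining pool $179,950.
Remaining pool split over remaining billable hours 5,536: Andrade 53,438.91 → $53,450; Kowalski 71,349.39 → $71,350; Vance 55,161.70 → $55,150.

Andrade: $53,450; Kowalski: $71,350; Sato: $6,850; Orozco: $78,250; Vance: $55,150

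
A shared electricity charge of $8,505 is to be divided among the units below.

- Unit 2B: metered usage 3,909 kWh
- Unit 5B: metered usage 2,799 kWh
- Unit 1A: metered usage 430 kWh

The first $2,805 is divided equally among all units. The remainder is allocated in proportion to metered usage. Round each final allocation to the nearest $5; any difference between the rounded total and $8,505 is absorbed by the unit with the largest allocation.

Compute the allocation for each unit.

Unit 2B: $4,055; Unit 5B: $3,170; Unit 1A: $1,280

Equal tier: $2,805 ÷ 3 = $935 apiece.
Remainder $5,700 by metered usage (total 7,138): Unit 2B 3,121.50 → $3,120; Unit 5B 2,235.12 → $2,235; Unit 1A 343.37 → $345.
Totals: Unit 2B $935 + $3,120 = $4,055; Unit 5B $935 + $2,235 = $3,170; Unit 1A $935 + $345 = $1,280.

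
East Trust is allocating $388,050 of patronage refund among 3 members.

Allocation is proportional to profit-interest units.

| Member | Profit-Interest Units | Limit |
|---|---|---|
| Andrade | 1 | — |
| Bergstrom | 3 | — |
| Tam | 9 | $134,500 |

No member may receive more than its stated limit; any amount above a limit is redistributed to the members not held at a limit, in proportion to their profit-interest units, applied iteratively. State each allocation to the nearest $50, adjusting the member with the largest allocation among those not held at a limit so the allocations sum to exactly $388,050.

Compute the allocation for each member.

Andrade: $63,400 | Bergstrom: $190,150 | Tam: $134,500

Total profit-interest units = 13.
Proportional shares (ignoring caps): Andrade 29,850.00; Bergstrom 89,550.00; Tam 268,650.00.
Held at cap: Tam ($134,500); balance $253,550 reallocated over remaining profit-interest units 4.
Shares after redistribution: Andrade 63,387.50 → $63,400; Bergstrom 190,162.50 → $190,150.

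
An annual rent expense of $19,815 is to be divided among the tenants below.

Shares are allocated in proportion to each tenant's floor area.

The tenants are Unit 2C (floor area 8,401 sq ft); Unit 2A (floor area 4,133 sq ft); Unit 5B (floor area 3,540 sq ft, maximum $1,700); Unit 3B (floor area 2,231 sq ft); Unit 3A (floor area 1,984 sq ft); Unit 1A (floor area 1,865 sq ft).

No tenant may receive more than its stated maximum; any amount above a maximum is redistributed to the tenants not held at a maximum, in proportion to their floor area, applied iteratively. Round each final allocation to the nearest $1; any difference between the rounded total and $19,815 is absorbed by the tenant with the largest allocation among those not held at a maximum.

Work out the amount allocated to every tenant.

Sum of floor area: 22,154.
Proportional shares (ignoring caps): Unit 2C 7,514.03; Unit 2A 3,696.64; Unit 5B 3,166.25; Unit 3B 1,995.45; Unit 3A 1,774.53; Unit 1A 1,668.09.
Cap binds for Unit 5B ($1,700); remaining pool $18,115 reallocated over remaining floor area 18,614.
Shares after redistribution: Unit 2C 8,175.79 → $8,176; Unit 2A 4,022.20 → $4,022; Unit 3B 2,171.19 → $2,171; Unit 3A 1,930.81 → $1,931; Unit 1A 1,815.00 → $1,815.

Unit 2C: $8,176; Unit 2A: $4,022; Unit 5B: $1,700; Unit 3B: $2,171; Unit 3A: $1,931; Unit 1A: $1,815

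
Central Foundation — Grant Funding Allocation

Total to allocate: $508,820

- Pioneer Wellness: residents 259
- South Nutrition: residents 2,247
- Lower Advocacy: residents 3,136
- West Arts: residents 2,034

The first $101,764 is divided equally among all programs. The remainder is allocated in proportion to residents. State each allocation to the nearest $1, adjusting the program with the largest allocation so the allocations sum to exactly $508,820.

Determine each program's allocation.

Pioneer Wellness: $39,176 | South Nutrition: $144,599 | Lower Advocacy: $191,742 | West Arts: $133,303

First tranche $101,764 split equally: $25,441 each.
Remainder $407,056 by residents (total 7,676): Pioneer Wellness 13,734.69 → $13,735; South Nutrition 119,157.74 → $119,158; Lower Advocacy 166,301.15 → $166,301; West Arts 107,862.42 → $107,862.
Totals: Pioneer Wellness $25,441 + $13,735 = $39,176; South Nutrition $25,441 + $119,158 = $144,599; Lower Advocacy $25,441 + $166,301 = $191,742; West Arts $25,441 + $107,862 = $133,303.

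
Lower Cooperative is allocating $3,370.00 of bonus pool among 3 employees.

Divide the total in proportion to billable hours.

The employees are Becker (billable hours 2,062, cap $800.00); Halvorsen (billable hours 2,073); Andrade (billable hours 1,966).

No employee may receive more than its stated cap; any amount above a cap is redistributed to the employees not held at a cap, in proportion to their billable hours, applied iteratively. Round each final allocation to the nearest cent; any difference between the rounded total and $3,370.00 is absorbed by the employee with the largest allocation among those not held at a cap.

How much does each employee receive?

Billable hours total: 6,101.
Pro-rata shares before constraints: Becker 1,138.9838; Halvorsen 1,145.0598; Andrade 1,085.9564.
Held at cap: Becker ($800.00); remaining pool $2,570.00 reallocated over remaining billable hours 4,039.
Redistributed shares: Halvorsen 1,319.0418 → $1,319.04; Andrade 1,250.9582 → $1,250.96.

Becker: $800.00 | Halvorsen: $1,319.04 | Andrade: $1,250.96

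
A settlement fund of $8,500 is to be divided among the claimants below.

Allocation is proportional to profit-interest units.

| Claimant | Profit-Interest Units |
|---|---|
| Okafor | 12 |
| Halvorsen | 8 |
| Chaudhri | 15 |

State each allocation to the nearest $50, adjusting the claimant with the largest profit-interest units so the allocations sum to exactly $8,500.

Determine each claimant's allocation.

Okafor: $2,900; Halvorsen: $1,950; Chaudhri: $3,650

Total profit-interest units = 12 + 8 + 15 = 35.
Pro-rata amounts: Okafor 2,914.29; Halvorsen 1,942.86; Chaudhri 3,642.86.
At nearest $50: Okafor $2,900; Halvorsen $1,950; Chaudhri $3,650. Sum = $8,500.
Rounded total matches; no reconciliation needed.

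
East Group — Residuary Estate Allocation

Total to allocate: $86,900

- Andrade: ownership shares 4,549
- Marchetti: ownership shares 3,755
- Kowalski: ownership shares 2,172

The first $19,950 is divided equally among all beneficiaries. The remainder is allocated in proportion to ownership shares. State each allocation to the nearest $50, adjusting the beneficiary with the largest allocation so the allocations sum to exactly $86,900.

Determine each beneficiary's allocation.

Equal tier: $19,950 ÷ 3 = $6,650 apiece.
Remainder $66,950 by ownership shares (total 10,476): Andrade 29,071.74 → $29,050; Marchetti 23,997.45 → $24,000; Kowalski 13,880.81 → $13,900.
Totals: Andrade $6,650 + $29,050 = $35,700; Marchetti $6,650 + $24,000 = $30,650; Kowalski $6,650 + $13,900 = $20,550.

Andrade: $35,700 · Marchetti: $30,650 · Kowalski: $20,550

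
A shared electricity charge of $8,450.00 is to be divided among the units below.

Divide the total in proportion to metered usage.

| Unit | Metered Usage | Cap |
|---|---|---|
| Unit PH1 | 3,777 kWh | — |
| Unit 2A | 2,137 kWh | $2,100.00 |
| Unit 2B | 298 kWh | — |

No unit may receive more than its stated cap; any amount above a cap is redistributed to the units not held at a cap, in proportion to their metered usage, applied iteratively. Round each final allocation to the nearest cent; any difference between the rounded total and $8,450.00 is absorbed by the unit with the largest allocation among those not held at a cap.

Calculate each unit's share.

Unit PH1: $5,885.63 · Unit 2A: $2,100.00 · Unit 2B: $464.37

Total metered usage = 6,212.
Unconstrained shares: Unit PH1 5,137.7415; Unit 2A 2,906.8979; Unit 2B 405.3606.
Held at cap: Unit 2A ($2,100.00); balance $6,350.00 reallocated over remaining metered usage 4,075.
Redistributed shares: Unit PH1 5,885.6319 → $5,885.63; Unit 2B 464.3681 → $464.37.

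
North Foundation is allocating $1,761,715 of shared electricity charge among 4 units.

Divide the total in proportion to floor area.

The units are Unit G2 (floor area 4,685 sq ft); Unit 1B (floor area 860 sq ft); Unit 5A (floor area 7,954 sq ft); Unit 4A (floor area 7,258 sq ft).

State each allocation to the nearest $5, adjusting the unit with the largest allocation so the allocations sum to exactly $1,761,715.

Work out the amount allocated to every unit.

Unit G2: $397,630; Unit 1B: $72,990; Unit 5A: $675,085; Unit 4A: $616,010

Sum of floor area: 20,757.
Pro-rata amounts: Unit G2 4,685/20,757 × $1,761,715 = 397,631.39; Unit 1B 860/20,757 × $1,761,715 = 72,991.03; Unit 5A 7,954/20,757 × $1,761,715 = 675,082.19; Unit 4A 7,258/20,757 × $1,761,715 = 616,010.38.
Rounded to nearest $5: Unit G2 $397,630; Unit 1B $72,990; Unit 5A $675,080; Unit 4A $616,010. Sum = $1,761,710.
Difference $1,761,715 − $1,761,710 = +$5 applied to largest allocation (Unit 5A): Unit 5A becomes $675,085.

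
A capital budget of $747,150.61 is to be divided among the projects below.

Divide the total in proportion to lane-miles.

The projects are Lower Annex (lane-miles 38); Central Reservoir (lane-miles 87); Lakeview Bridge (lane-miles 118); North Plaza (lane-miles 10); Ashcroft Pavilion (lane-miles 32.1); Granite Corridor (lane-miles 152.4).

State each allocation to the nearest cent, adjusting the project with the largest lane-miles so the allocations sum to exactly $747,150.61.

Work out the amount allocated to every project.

Lane-miles total: 38 + 87 + 118 + 10 + 32.1 + 152.4 = 437.5.
Proportional shares: Lower Annex 64,895.3673; Central Reservoir 148,576.2356; Lakeview Bridge 201,517.1931; North Plaza 17,077.7282; Ashcroft Pavilion 54,819.5076; Granite Corridor 260,264.5782.
After rounding (cent): Lower Annex $64,895.37; Central Reservoir $148,576.24; Lakeview Bridge $201,517.19; North Plaza $17,077.73; Ashcroft Pavilion $54,819.51; Granite Corridor $260,264.58. Sum = $747,150.62.
Difference $747,150.61 − $747,150.62 = −$0.01 applied to largest lane-miles (Granite Corridor): Granite Corridor becomes $260,264.57.

Lower Annex: $64,895.37 | Central Reservoir: $148,576.24 | Lakeview Bridge: $201,517.19 | North Plaza: $17,077.73 | Ashcroft Pavilion: $54,819.51 | Granite Corridor: $260,264.57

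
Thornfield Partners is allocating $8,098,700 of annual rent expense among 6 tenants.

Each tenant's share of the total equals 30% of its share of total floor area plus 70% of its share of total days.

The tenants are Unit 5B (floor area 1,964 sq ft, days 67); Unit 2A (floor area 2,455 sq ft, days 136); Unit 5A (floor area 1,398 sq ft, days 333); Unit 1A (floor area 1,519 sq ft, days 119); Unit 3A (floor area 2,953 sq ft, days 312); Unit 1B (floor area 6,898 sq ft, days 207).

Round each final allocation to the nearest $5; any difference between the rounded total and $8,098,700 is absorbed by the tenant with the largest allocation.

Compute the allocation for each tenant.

Unit 5B: $601,170 · Unit 2A: $1,003,775 · Unit 5A: $1,805,640 · Unit 1A: $789,365 · Unit 3A: $1,924,050 · Unit 1B: $1,974,700

Floor area total 17,187; days total 1,174.
Blended shares (30% floor area + 70% days): Unit 5B 0.0742; Unit 2A 0.1239; Unit 5A 0.2230; Unit 1A 0.0975; Unit 3A 0.2376; Unit 1B 0.2438.
Raw shares: Unit 5B 601,171.50; Unit 2A 1,003,772.68; Unit 5A 1,805,638.56; Unit 1A 789,365.95; Unit 3A 1,924,052.19; Unit 1B 1,974,699.12.
Rounded to nearest $5: Unit 5B $601,170; Unit 2A $1,003,775; Unit 5A $1,805,640; Unit 1A $789,365; Unit 3A $1,924,050; Unit 1B $1,974,700. Sum = $8,098,700.
Sum already equals the total — no adjustment.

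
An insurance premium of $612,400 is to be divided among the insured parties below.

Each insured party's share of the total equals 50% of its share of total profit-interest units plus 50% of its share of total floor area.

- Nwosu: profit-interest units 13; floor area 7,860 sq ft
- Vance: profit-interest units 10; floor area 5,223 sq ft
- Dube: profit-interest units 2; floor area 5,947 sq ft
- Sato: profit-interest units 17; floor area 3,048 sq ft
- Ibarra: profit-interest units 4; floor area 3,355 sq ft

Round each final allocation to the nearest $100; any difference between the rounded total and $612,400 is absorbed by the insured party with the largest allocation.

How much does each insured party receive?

Nwosu: $181,200 · Vance: $129,400 · Dube: $84,900 · Sato: $149,900 · Ibarra: $67,000

Profit-interest units total 46; floor area total 25,433.
Composite weights (50% profit-interest units + 50% floor area): Nwosu 0.2958; Vance 0.2114; Dube 0.1387; Sato 0.2447; Ibarra 0.1094.
Proportional shares: Nwosu 181,165.07; Vance 129,447.40; Dube 84,911.81; Sato 149,857.19; Ibarra 67,018.53.
After rounding ($100): Nwosu $181,200; Vance $129,400; Dube $84,900; Sato $149,900; Ibarra $67,000. Sum = $612,400.
Rounded total matches; no reconciliation needed.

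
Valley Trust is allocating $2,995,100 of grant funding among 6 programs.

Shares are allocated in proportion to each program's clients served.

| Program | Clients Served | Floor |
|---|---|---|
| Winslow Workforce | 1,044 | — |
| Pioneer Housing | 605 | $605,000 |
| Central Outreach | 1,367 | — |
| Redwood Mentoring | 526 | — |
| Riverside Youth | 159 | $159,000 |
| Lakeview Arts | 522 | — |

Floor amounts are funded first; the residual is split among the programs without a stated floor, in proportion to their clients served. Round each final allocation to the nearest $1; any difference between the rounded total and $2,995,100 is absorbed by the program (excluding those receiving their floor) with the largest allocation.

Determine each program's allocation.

Minimums first: Pioneer Housing $605,000; Riverside Youth $159,000. Balance $2,231,100.
Balance split over remaining clients served 3,459: Winslow Workforce 673,393.58 → $673,394; Central Outreach 881,732.78 → $881,733; Redwood Mentoring 339,276.84 → $339,277; Lakeview Arts 336,696.79 → $336,697.
Rounding difference −$1 applied to Central Outreach → $881,732.

Winslow Workforce: $673,394; Pioneer Housing: $605,000; Central Outreach: $881,732; Redwood Mentoring: $339,277; Riverside Youth: $159,000; Lakeview Arts: $336,697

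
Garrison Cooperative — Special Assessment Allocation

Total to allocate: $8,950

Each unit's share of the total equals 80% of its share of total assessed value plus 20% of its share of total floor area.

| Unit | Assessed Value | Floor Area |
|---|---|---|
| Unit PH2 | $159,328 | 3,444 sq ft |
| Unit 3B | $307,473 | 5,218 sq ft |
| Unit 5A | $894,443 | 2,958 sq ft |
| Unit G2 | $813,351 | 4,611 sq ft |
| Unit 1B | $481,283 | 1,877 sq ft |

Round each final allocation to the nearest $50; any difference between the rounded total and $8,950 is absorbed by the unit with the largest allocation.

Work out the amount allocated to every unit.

Totals — assessed value 2,655,878, floor area 18,108.
Blended shares (80% assessed value + 20% floor area): Unit PH2 0.0860; Unit 3B 0.1502; Unit 5A 0.3021; Unit G2 0.2959; Unit 1B 0.1657.
Proportional shares: Unit PH2 769.98; Unit 3B 1,344.72; Unit 5A 2,703.74; Unit G2 2,648.52; Unit 1B 1,483.04.
Rounded to nearest $50: Unit PH2 $750; Unit 3B $1,350; Unit 5A $2,700; Unit G2 $2,650; Unit 1B $1,500. Sum = $8,950.
No rounding difference to absorb.

Unit PH2: $750 | Unit 3B: $1,350 | Unit 5A: $2,700 | Unit G2: $2,650 | Unit 1B: $1,500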